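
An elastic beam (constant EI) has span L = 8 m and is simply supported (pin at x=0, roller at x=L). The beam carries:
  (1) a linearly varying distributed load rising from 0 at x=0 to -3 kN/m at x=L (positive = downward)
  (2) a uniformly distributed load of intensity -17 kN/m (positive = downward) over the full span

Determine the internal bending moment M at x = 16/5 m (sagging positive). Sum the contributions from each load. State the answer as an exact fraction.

Load 1 — triangular load w₀=-3 kN/m (0→w₀ over full span):
  M_1 = w₀Lx/6 - w₀x³/(6L) = (-3)·8·(16/5)/6 - (-3)·(16/5)³/(6·8) = -1344/125 kN·m
Load 2 — uniform load w=-17 kN/m over full span:
  M_2 = wx(L-x)/2 = (-17)·(16/5)·(8-(16/5))/2 = -3264/25 kN·m
Superposition: M = Σ M_i = -17664/125 kN·m ≈ -141.312000 kN·m

M(16/5) = -17664/125 kN·m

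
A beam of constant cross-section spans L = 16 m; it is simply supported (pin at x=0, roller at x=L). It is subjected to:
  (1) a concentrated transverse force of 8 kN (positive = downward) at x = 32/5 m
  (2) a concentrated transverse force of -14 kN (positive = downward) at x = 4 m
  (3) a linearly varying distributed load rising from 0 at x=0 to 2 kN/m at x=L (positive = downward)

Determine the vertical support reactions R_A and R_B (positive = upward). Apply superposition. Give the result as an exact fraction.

R_A = -11/30 kN, R_B = 311/30 kN

Load 1 — point force P=8 kN at a=32/5 m (b=L-a=48/5):
  R_A = Pb/L = 8·(48/5)/16 = 24/5 kN
  R_B = Pa/L = 8·(32/5)/16 = 16/5 kN
Load 2 — point force P=-14 kN at a=4 m (b=L-a=12):
  R_A = Pb/L = (-14)·12/16 = -21/2 kN
  R_B = Pa/L = (-14)·4/16 = -7/2 kN
Load 3 — triangular load w₀=2 kN/m (0→w₀ over full span):
  R_A = w₀L/6 = 2·16/6 = 16/3 kN
  R_B = w₀L/3 = 2·16/3 = 32/3 kN
Superposition: R_A = -11/30 kN, R_B = 311/30 kN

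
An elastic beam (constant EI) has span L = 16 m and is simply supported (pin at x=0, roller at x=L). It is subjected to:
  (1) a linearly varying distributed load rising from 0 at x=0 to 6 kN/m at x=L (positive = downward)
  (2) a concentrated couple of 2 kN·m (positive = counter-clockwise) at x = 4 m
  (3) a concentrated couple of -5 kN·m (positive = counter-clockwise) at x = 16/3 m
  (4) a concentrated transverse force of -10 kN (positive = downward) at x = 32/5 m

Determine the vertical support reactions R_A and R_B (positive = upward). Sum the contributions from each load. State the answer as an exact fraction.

R_A = 157/16 kN, R_B = 451/16 kN

Load 1 — triangular load w₀=6 kN/m (0→w₀ over full span):
  R_A = w₀L/6 = 6·16/6 = 16 kN
  R_B = w₀L/3 = 6·16/3 = 32 kN
Load 2 — applied couple M₀=2 kN·m at a=4 m (b=L-a=12):
  R_A = M₀/L = 2/16 = 1/8 kN
  R_B = -M₀/L = -2/16 = -1/8 kN
Load 3 — applied couple M₀=-5 kN·m at a=16/3 m (b=L-a=32/3):
  R_A = M₀/L = (-5)/16 = -5/16 kN
  R_B = -M₀/L = -(-5)/16 = 5/16 kN
Load 4 — point force P=-10 kN at a=32/5 m (b=L-a=48/5):
  R_A = Pb/L = (-10)·(48/5)/16 = -6 kN
  R_B = Pa/L = (-10)·(32/5)/16 = -4 kN
Superposition: R_A = 157/16 kN, R_B = 451/16 kN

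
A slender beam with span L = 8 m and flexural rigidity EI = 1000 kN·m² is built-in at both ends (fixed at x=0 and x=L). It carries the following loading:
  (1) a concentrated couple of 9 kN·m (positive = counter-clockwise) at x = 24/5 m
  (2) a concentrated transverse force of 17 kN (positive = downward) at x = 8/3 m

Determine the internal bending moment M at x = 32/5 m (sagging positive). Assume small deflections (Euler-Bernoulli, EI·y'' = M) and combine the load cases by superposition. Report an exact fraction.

Load 1 — applied couple M₀=9 kN·m at a=24/5 m (b=L-a=16/5):
  M_1 = R_Ax - M_A - M₀  [x>a] with R_A=81/50, M_A=72/25 = (81/50)·(32/5) - (72/25) - 9 = -189/125 kN·m
Load 2 — point force P=17 kN at a=8/3 m (b=L-a=16/3):
  M_2 = Pa²(a+3b)(L-x)/L³ - Pa²b/L²  [x>a] = 17·(8/3)²·((8/3)+3·(16/3))·(8-(32/5))/8³ - 17·(8/3)²·(16/3)/8² = -136/45 kN·m
Superposition: M = Σ M_i = -5101/1125 kN·m ≈ -4.534222 kN·m

M(32/5) = -5101/1125 kN·m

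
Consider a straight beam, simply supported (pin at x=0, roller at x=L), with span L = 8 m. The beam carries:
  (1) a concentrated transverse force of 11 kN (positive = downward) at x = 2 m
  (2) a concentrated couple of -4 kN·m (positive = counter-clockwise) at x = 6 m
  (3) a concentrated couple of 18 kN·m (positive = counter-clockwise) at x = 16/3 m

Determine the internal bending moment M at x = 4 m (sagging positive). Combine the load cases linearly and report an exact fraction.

Load 1 — point force P=11 kN at a=2 m (b=L-a=6):
  M_1 = Pa(L-x)/L  [x>a] = 11·2·(8-4)/8 = 11 kN·m
Load 2 — applied couple M₀=-4 kN·m at a=6 m (b=L-a=2):
  M_2 = M₀x/L  [x≤a] = (-4)·4/8 = -2 kN·m
Load 3 — applied couple M₀=18 kN·m at a=16/3 m (b=L-a=8/3):
  M_3 = M₀x/L  [x≤a] = 18·4/8 = 9 kN·m
Superposition: M = Σ M_i = 18 kN·m ≈ 18.000000 kN·m

M(4) = 18 kN·m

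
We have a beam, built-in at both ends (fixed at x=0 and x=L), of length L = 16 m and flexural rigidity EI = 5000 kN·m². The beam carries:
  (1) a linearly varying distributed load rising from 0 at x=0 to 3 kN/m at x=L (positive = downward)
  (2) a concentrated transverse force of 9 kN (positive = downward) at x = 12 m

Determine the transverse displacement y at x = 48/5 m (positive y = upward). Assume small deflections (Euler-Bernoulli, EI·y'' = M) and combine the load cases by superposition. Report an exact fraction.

Load 1 — triangular load w₀=3 kN/m (0→w₀ over full span):
  y_1 = -w₀x²(L-x)²(x+2L)/(120LEI) = -3·(48/5)²·(16-(48/5))²·((48/5)+2·16)/(120·16·5000) = -479232/9765625 m
Load 2 — point force P=9 kN at a=12 m (b=L-a=4):
  y_2 = -Pb²x²(3aL-(3a+b)x)/(6L³EI)  [x≤a] = -9·4²·(48/5)²·(3·12·16-(3·12+4)·(48/5))/(6·16³·5000) = -324/15625 m
Superposition: y = Σ y_i = -681732/9765625 m ≈ -0.069809 m

y(48/5) = -681732/9765625 m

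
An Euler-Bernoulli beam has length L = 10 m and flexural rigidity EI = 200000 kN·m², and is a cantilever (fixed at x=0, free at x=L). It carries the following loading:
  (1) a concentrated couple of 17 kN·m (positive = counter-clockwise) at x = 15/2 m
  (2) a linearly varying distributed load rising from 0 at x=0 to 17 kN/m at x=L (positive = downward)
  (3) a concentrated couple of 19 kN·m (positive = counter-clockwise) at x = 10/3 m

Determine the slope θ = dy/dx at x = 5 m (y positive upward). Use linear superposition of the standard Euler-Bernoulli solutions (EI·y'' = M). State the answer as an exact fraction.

Load 1 — applied couple M₀=17 kN·m at a=15/2 m (b=L-a=5/2):
  θ_1 = M₀x/EI  [x≤a] = 17·5/200000 = 17/40000 rad
Load 2 — triangular load w₀=17 kN/m (0→w₀ over full span):
  θ_2 = (w₀Lx²/4-w₀L²x/3-w₀x⁴/(24L))/EI = (17·10·5²/4-17·10²·5/3-17·5⁴/(24·10))/200000 = -697/76800 rad
Load 3 — applied couple M₀=19 kN·m at a=10/3 m (b=L-a=20/3):
  θ_3 = M₀a/EI  [x>a] = 19·(10/3)/200000 = 19/60000 rad
Superposition: θ = Σ θ_i = -16001/1920000 rad ≈ -0.008334 rad

θ(5) = -16001/1920000 rad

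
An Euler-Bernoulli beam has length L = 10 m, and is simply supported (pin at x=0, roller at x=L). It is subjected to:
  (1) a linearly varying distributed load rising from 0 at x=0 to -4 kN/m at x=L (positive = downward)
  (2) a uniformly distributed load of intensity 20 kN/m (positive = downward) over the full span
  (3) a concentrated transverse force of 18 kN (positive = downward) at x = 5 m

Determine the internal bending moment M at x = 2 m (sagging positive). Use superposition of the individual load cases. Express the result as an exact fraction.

M(2) = 826/5 kN·m

Load 1 — triangular load w₀=-4 kN/m (0→w₀ over full span):
  M_1 = w₀Lx/6 - w₀x³/(6L) = (-4)·10·2/6 - (-4)·2³/(6·10) = -64/5 kN·m
Load 2 — uniform load w=20 kN/m over full span:
  M_2 = wx(L-x)/2 = 20·2·(10-2)/2 = 160 kN·m
Load 3 — point force P=18 kN at a=5 m (b=L-a=5):
  M_3 = Pbx/L  [x≤a] = 18·5·2/10 = 18 kN·m
Superposition: M = Σ M_i = 826/5 kN·m ≈ 165.200000 kN·m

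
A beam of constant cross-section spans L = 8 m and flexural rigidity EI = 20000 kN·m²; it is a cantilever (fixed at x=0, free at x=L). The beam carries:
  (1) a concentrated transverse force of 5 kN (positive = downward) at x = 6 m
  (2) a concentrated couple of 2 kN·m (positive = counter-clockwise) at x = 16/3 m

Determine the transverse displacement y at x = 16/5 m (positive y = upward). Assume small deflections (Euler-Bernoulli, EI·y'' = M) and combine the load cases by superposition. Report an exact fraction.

y(16/5) = -272/46875 m

Load 1 — point force P=5 kN at a=6 m (b=L-a=2):
  y_1 = -Px²(3a-x)/(6EI)  [x≤a] = -5·(16/5)²·(3·6-(16/5))/(6·20000) = -296/46875 m
Load 2 — applied couple M₀=2 kN·m at a=16/3 m (b=L-a=8/3):
  y_2 = M₀x²/(2EI)  [x≤a] = 2·(16/5)²/(2·20000) = 8/15625 m
Superposition: y = Σ y_i = -272/46875 m ≈ -0.005803 m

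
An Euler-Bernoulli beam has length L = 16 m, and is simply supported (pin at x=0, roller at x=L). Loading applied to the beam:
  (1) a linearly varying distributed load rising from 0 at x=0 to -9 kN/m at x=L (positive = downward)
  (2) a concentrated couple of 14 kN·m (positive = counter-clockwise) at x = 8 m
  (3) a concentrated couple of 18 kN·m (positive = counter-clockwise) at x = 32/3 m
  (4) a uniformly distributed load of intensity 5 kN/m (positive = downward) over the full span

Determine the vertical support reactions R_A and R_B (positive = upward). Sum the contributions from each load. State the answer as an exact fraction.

Load 1 — triangular load w₀=-9 kN/m (0→w₀ over full span):
  R_A = w₀L/6 = (-9)·16/6 = -24 kN
  R_B = w₀L/3 = (-9)·16/3 = -48 kN
Load 2 — applied couple M₀=14 kN·m at a=8 m (b=L-a=8):
  R_A = M₀/L = 14/16 = 7/8 kN
  R_B = -M₀/L = -14/16 = -7/8 kN
Load 3 — applied couple M₀=18 kN·m at a=32/3 m (b=L-a=16/3):
  R_A = M₀/L = 18/16 = 9/8 kN
  R_B = -M₀/L = -18/16 = -9/8 kN
Load 4 — uniform load w=5 kN/m over full span:
  R_A = wL/2 = 5·16/2 = 40 kN
  R_B = wL/2 = 5·16/2 = 40 kN
Superposition: R_A = 18 kN, R_B = -10 kN

R_A = 18 kN, R_B = -10 kN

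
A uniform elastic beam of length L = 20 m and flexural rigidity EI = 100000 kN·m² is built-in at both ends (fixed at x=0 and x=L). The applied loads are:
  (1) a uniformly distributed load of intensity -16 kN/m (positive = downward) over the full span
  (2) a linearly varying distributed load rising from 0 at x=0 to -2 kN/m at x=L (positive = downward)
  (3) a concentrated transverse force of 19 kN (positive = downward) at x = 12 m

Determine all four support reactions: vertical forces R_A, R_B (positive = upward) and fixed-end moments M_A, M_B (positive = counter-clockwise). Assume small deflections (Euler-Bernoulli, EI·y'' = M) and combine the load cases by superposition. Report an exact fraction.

R_A = -19914/125 kN, M_A = -13088/25 kN·m, R_B = -20211/125 kN, M_B = 38896/75 kN·m

Load 1 — uniform load w=-16 kN/m over full span:
  R_A = wL/2 = (-16)·20/2 = -160 kN
  M_A = wL²/12 = (-16)·20²/12 = -1600/3 kN·m
  R_B = wL/2 = (-16)·20/2 = -160 kN
  M_B = -wL²/12 = -(-16)·20²/12 = 1600/3 kN·m
Load 2 — triangular load w₀=-2 kN/m (0→w₀ over full span):
  R_A = 3w₀L/20 = 3·(-2)·20/20 = -6 kN
  M_A = w₀L²/30 = (-2)·20²/30 = -80/3 kN·m
  R_B = 7w₀L/20 = 7·(-2)·20/20 = -14 kN
  M_B = -w₀L²/20 = -(-2)·20²/20 = 40 kN·m
Load 3 — point force P=19 kN at a=12 m (b=L-a=8):
  R_A = Pb²(3a+b)/L³ = 19·8²·(3·12+8)/20³ = 836/125 kN
  M_A = Pab²/L² = 19·12·8²/20² = 912/25 kN·m
  R_B = Pa²(a+3b)/L³ = 19·12²·(12+3·8)/20³ = 1539/125 kN
  M_B = -Pa²b/L² = -19·12²·8/20² = -1368/25 kN·m
Superposition: R_A = -19914/125 kN, M_A = -13088/25 kN·m, R_B = -20211/125 kN, M_B = 38896/75 kN·m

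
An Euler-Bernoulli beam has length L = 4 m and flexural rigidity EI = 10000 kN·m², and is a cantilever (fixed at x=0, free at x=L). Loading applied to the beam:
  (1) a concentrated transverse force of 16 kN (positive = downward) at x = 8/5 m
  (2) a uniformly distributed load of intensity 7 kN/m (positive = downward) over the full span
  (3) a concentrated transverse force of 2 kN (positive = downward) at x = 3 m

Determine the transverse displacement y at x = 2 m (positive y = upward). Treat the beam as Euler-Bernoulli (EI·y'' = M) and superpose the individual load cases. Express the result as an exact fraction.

y(2) = -7419/625000 m

Load 1 — point force P=16 kN at a=8/5 m (b=L-a=12/5):
  y_1 = -Pa²(3x-a)/(6EI)  [x>a] = -16·(8/5)²·(3·2-(8/5))/(6·10000) = -704/234375 m
Load 2 — uniform load w=7 kN/m over full span:
  y_2 = -wx²(x²-4Lx+6L²)/(24EI) = -7·2²·(2²-4·4·2+6·4²)/(24·10000) = -119/15000 m
Load 3 — point force P=2 kN at a=3 m (b=L-a=1):
  y_3 = -Px²(3a-x)/(6EI)  [x≤a] = -2·2²·(3·3-2)/(6·10000) = -7/7500 m
Superposition: y = Σ y_i = -7419/625000 m ≈ -0.011870 m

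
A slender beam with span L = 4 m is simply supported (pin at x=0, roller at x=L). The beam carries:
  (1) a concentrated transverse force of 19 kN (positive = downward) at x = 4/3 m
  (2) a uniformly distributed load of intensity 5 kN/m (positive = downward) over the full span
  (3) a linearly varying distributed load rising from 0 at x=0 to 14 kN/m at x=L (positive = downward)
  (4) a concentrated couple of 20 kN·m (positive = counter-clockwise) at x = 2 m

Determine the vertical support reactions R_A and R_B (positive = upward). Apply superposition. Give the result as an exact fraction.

Load 1 — point force P=19 kN at a=4/3 m (b=L-a=8/3):
  R_A = Pb/L = 19·(8/3)/4 = 38/3 kN
  R_B = Pa/L = 19·(4/3)/4 = 19/3 kN
Load 2 — uniform load w=5 kN/m over full span:
  R_A = wL/2 = 5·4/2 = 10 kN
  R_B = wL/2 = 5·4/2 = 10 kN
Load 3 — triangular load w₀=14 kN/m (0→w₀ over full span):
  R_A = w₀L/6 = 14·4/6 = 28/3 kN
  R_B = w₀L/3 = 14·4/3 = 56/3 kN
Load 4 — applied couple M₀=20 kN·m at a=2 m (b=L-a=2):
  R_A = M₀/L = 20/4 = 5 kN
  R_B = -M₀/L = -20/4 = -5 kN
Superposition: R_A = 37 kN, R_B = 30 kN

R_A = 37 kN, R_B = 30 kN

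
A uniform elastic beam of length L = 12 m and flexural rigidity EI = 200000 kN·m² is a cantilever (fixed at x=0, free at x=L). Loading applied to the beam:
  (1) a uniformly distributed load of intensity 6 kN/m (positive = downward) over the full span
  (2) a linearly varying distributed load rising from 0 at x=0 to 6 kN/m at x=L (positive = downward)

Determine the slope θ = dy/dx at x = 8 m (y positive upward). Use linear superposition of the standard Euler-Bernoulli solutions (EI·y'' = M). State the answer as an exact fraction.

θ(8) = -136/9375 rad

Load 1 — uniform load w=6 kN/m over full span:
  θ_1 = -wx(x²-3Lx+3L²)/(6EI) = -6·8·(8²-3·12·8+3·12²)/(6·200000) = -26/3125 rad
Load 2 — triangular load w₀=6 kN/m (0→w₀ over full span):
  θ_2 = (w₀Lx²/4-w₀L²x/3-w₀x⁴/(24L))/EI = (6·12·8²/4-6·12²·8/3-6·8⁴/(24·12))/200000 = -58/9375 rad
Superposition: θ = Σ θ_i = -136/9375 rad ≈ -0.014507 rad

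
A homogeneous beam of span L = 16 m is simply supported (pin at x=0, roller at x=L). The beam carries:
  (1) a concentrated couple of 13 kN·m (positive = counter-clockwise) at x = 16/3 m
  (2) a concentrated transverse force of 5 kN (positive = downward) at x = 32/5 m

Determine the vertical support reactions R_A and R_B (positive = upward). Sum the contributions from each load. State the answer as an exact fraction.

R_A = 61/16 kN, R_B = 19/16 kN

Load 1 — applied couple M₀=13 kN·m at a=16/3 m (b=L-a=32/3):
  R_A = M₀/L = 13/16 kN
  R_B = -M₀/L = -13/16 kN
Load 2 — point force P=5 kN at a=32/5 m (b=L-a=48/5):
  R_A = Pb/L = 5·(48/5)/16 = 3 kN
  R_B = Pa/L = 5·(32/5)/16 = 2 kN
Superposition: R_A = 61/16 kN, R_B = 19/16 kN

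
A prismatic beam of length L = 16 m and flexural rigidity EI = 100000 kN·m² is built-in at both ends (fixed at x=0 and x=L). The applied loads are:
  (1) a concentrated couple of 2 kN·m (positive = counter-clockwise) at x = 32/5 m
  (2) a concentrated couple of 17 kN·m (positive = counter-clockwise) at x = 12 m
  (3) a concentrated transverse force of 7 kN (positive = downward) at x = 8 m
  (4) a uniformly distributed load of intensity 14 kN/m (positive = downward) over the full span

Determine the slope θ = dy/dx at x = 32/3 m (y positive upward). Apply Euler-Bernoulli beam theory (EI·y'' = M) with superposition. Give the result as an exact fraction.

θ(32/3) = 394211/101250000 rad

Load 1 — applied couple M₀=2 kN·m at a=32/5 m (b=L-a=48/5):
  θ_1 = (R_Ax²/2 - M_Ax - M₀(x-a))/EI  [x>a] with R_A=9/50, M_A=6/25 = ((9/50)·(32/3)²/2 - (6/25)·(32/3) - 2·((32/3)-(32/5)))/100000 = -2/234375 rad
Load 2 — applied couple M₀=17 kN·m at a=12 m (b=L-a=4):
  θ_2 = (R_Ax²/2 - M_Ax)/EI  [x≤a] with R_A=153/128, M_A=85/16 = ((153/128)·(32/3)²/2 - (85/16)·(32/3))/100000 = 17/150000 rad
Load 3 — point force P=7 kN at a=8 m (b=L-a=8):
  θ_3 = Pa²(L-x)(2bL-(3b+a)(L-x))/(2L³EI)  [x>a] = 7·8²·(16-(32/3))·(2·8·16-(3·8+8)·(16-(32/3)))/(2·16³·100000) = 7/28125 rad
Load 4 — uniform load w=14 kN/m over full span:
  θ_4 = -wx(L-x)(L-2x)/(12EI) = -14·(32/3)·(16-(32/3))·(16-2·(32/3))/(12·100000) = 896/253125 rad
Superposition: θ = Σ θ_i = 394211/101250000 rad ≈ 0.003893 rad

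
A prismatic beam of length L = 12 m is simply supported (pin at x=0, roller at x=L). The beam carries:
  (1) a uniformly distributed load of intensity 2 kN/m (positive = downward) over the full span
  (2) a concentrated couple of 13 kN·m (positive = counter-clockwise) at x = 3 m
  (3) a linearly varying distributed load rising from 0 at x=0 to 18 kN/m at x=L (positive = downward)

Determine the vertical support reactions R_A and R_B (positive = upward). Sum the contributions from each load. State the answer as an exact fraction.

R_A = 589/12 kN, R_B = 995/12 kN

Load 1 — uniform load w=2 kN/m over full span:
  R_A = wL/2 = 2·12/2 = 12 kN
  R_B = wL/2 = 2·12/2 = 12 kN
Load 2 — applied couple M₀=13 kN·m at a=3 m (b=L-a=9):
  R_A = M₀/L = 13/12 kN
  R_B = -M₀/L = -13/12 kN
Load 3 — triangular load w₀=18 kN/m (0→w₀ over full span):
  R_A = w₀L/6 = 18·12/6 = 36 kN
  R_B = w₀L/3 = 18·12/3 = 72 kN
Superposition: R_A = 589/12 kN, R_B = 995/12 kN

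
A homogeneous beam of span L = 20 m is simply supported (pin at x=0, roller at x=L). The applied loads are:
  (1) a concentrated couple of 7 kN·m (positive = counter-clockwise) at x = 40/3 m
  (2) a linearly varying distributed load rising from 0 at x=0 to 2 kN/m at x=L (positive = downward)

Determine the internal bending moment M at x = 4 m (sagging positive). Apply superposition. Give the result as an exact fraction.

M(4) = 27 kN·m

Load 1 — applied couple M₀=7 kN·m at a=40/3 m (b=L-a=20/3):
  M_1 = M₀x/L  [x≤a] = 7·4/20 = 7/5 kN·m
Load 2 — triangular load w₀=2 kN/m (0→w₀ over full span):
  M_2 = w₀Lx/6 - w₀x³/(6L) = 2·20·4/6 - 2·4³/(6·20) = 128/5 kN·m
Superposition: M = Σ M_i = 27 kN·m ≈ 27.000000 kN·m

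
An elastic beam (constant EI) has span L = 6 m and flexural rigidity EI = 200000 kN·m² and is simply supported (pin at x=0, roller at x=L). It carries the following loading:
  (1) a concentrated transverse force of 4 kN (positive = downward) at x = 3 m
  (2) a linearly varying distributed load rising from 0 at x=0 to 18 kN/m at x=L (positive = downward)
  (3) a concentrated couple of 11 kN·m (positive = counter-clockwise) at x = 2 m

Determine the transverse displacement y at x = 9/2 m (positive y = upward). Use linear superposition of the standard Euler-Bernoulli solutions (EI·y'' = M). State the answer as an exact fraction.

y(9/2) = -29533/51200000 m

Load 1 — point force P=4 kN at a=3 m (b=L-a=3):
  y_1 = -Pa(L-x)(2Lx-a²-x²)/(6LEI)  [x>a] = -4·3·(6-(9/2))·(2·6·(9/2)-3²-(9/2)²)/(6·6·200000) = -99/1600000 m
Load 2 — triangular load w₀=18 kN/m (0→w₀ over full span):
  y_2 = -w₀x(7L⁴-10L²x²+3x⁴)/(360LEI) = -18·(9/2)·(7·6⁴-10·6²·(9/2)²+3·(9/2)⁴)/(360·6·200000) = -28917/51200000 m
Load 3 — applied couple M₀=11 kN·m at a=2 m (b=L-a=4):
  y_3 = (M₀x³/(6L)-M₀(x-a)²/2+C₁x)/EI  [x>a] with C₁=M₀(3b²-L²)/(6L)=11/3 = (11·(9/2)³/(6·6)-11·((9/2)-2)²/2+(11/3)·(9/2))/200000 = 319/6400000 m
Superposition: y = Σ y_i = -29533/51200000 m ≈ -0.000577 m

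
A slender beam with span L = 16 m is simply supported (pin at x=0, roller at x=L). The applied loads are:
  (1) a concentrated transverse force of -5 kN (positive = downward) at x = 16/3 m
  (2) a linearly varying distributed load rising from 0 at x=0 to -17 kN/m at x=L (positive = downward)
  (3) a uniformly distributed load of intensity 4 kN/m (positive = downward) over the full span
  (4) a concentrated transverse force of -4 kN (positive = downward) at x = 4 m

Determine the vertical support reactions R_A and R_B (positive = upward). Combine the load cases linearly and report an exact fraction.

R_A = -59/3 kN, R_B = -184/3 kN

Load 1 — point force P=-5 kN at a=16/3 m (b=L-a=32/3):
  R_A = Pb/L = (-5)·(32/3)/16 = -10/3 kN
  R_B = Pa/L = (-5)·(16/3)/16 = -5/3 kN
Load 2 — triangular load w₀=-17 kN/m (0→w₀ over full span):
  R_A = w₀L/6 = (-17)·16/6 = -136/3 kN
  R_B = w₀L/3 = (-17)·16/3 = -272/3 kN
Load 3 — uniform load w=4 kN/m over full span:
  R_A = wL/2 = 4·16/2 = 32 kN
  R_B = wL/2 = 4·16/2 = 32 kN
Load 4 — point force P=-4 kN at a=4 m (b=L-a=12):
  R_A = Pb/L = (-4)·12/16 = -3 kN
  R_B = Pa/L = (-4)·4/16 = -1 kN
Superposition: R_A = -59/3 kN, R_B = -184/3 kN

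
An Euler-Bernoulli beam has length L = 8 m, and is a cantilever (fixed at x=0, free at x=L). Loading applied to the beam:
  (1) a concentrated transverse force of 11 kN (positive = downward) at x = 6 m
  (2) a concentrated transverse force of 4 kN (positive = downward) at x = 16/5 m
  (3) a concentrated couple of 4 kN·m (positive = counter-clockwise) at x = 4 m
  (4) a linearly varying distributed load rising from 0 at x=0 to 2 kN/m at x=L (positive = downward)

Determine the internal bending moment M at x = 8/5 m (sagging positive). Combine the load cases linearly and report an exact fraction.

M(8/5) = -30314/375 kN·m

Load 1 — point force P=11 kN at a=6 m (b=L-a=2):
  M_1 = -P(a-x)  [x≤a] = -11·(6-(8/5)) = -242/5 kN·m
Load 2 — point force P=4 kN at a=16/5 m (b=L-a=24/5):
  M_2 = -P(a-x)  [x≤a] = -4·((16/5)-(8/5)) = -32/5 kN·m
Load 3 — applied couple M₀=4 kN·m at a=4 m (b=L-a=4):
  M_3 = M₀  [x≤a] = 4 = 4 kN·m
Load 4 — triangular load w₀=2 kN/m (0→w₀ over full span):
  M_4 = w₀Lx/2 - w₀L²/3 - w₀x³/(6L) = 2·8·(8/5)/2 - 2·8²/3 - 2·(8/5)³/(6·8) = -11264/375 kN·m
Superposition: M = Σ M_i = -30314/375 kN·m ≈ -80.837333 kN·m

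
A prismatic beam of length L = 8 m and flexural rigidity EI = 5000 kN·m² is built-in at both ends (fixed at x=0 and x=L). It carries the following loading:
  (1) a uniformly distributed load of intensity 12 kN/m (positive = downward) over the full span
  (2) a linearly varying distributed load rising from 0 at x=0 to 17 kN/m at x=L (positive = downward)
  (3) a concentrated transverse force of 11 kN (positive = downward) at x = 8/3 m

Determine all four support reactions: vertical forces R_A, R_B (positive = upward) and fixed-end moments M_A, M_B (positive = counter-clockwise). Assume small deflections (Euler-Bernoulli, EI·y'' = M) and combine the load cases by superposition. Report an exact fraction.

R_A = 10334/135 kN, M_A = 15296/135 kN·m, R_B = 13291/135 kN, M_B = -16864/135 kN·m

Load 1 — uniform load w=12 kN/m over full span:
  R_A = wL/2 = 12·8/2 = 48 kN
  M_A = wL²/12 = 12·8²/12 = 64 kN·m
  R_B = wL/2 = 12·8/2 = 48 kN
  M_B = -wL²/12 = -12·8²/12 = -64 kN·m
Load 2 — triangular load w₀=17 kN/m (0→w₀ over full span):
  R_A = 3w₀L/20 = 3·17·8/20 = 102/5 kN
  M_A = w₀L²/30 = 17·8²/30 = 544/15 kN·m
  R_B = 7w₀L/20 = 7·17·8/20 = 238/5 kN
  M_B = -w₀L²/20 = -17·8²/20 = -272/5 kN·m
Load 3 — point force P=11 kN at a=8/3 m (b=L-a=16/3):
  R_A = Pb²(3a+b)/L³ = 11·(16/3)²·(3·(8/3)+(16/3))/8³ = 220/27 kN
  M_A = Pab²/L² = 11·(8/3)·(16/3)²/8² = 352/27 kN·m
  R_B = Pa²(a+3b)/L³ = 11·(8/3)²·((8/3)+3·(16/3))/8³ = 77/27 kN
  M_B = -Pa²b/L² = -11·(8/3)²·(16/3)/8² = -176/27 kN·m
Superposition: R_A = 10334/135 kN, M_A = 15296/135 kN·m, R_B = 13291/135 kN, M_B = -16864/135 kN·m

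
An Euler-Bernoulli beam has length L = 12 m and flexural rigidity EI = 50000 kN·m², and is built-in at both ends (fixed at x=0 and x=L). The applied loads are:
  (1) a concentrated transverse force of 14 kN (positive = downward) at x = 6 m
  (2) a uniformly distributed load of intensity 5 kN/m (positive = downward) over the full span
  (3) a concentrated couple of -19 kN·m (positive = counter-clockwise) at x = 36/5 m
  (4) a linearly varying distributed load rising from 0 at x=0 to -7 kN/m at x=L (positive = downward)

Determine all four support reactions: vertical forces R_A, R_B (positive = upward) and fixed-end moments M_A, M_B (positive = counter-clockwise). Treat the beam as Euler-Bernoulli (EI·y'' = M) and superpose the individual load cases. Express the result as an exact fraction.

R_A = 553/25 kN, M_A = 1033/25 kN·m, R_B = 247/25 kN, M_B = -822/25 kN·m

Load 1 — point force P=14 kN at a=6 m (b=L-a=6):
  R_A = Pb²(3a+b)/L³ = 14·6²·(3·6+6)/12³ = 7 kN
  M_A = Pab²/L² = 14·6·6²/12² = 21 kN·m
  R_B = Pa²(a+3b)/L³ = 14·6²·(6+3·6)/12³ = 7 kN
  M_B = -Pa²b/L² = -14·6²·6/12² = -21 kN·m
Load 2 — uniform load w=5 kN/m over full span:
  R_A = wL/2 = 5·12/2 = 30 kN
  M_A = wL²/12 = 5·12²/12 = 60 kN·m
  R_B = wL/2 = 5·12/2 = 30 kN
  M_B = -wL²/12 = -5·12²/12 = -60 kN·m
Load 3 — applied couple M₀=-19 kN·m at a=36/5 m (b=L-a=24/5):
  R_A = 6M₀ab/L³ = 6·(-19)·(36/5)·(24/5)/12³ = -57/25 kN
  M_A = M₀b(2a-b)/L² = (-19)·(24/5)·(2·(36/5)-(24/5))/12² = -152/25 kN·m
  R_B = -6M₀ab/L³ = -6·(-19)·(36/5)·(24/5)/12³ = 57/25 kN
  M_B = M₀a(2b-a)/L² = (-19)·(36/5)·(2·(24/5)-(36/5))/12² = -57/25 kN·m
Load 4 — triangular load w₀=-7 kN/m (0→w₀ over full span):
  R_A = 3w₀L/20 = 3·(-7)·12/20 = -63/5 kN
  M_A = w₀L²/30 = (-7)·12²/30 = -168/5 kN·m
  R_B = 7w₀L/20 = 7·(-7)·12/20 = -147/5 kN
  M_B = -w₀L²/20 = -(-7)·12²/20 = 252/5 kN·m
Superposition: R_A = 553/25 kN, M_A = 1033/25 kN·m, R_B = 247/25 kN, M_B = -822/25 kN·m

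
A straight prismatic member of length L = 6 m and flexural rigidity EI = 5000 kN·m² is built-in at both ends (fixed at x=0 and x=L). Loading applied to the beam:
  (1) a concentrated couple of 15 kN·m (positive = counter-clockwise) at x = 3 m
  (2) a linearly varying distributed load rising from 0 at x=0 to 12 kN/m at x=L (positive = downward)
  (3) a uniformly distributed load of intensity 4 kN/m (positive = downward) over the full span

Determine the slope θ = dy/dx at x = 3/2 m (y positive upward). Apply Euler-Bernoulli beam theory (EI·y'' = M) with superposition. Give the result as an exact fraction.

Load 1 — applied couple M₀=15 kN·m at a=3 m (b=L-a=3):
  θ_1 = (R_Ax²/2 - M_Ax)/EI  [x≤a] with R_A=15/4, M_A=15/4 = ((15/4)·(3/2)²/2 - (15/4)·(3/2))/5000 = -9/32000 rad
Load 2 — triangular load w₀=12 kN/m (0→w₀ over full span):
  θ_2 = -w₀(2x(L-x)(L-2x)(x+2L)+x²(L-x)²)/(120LEI) = -12·(2·(3/2)·(6-(3/2))·(6-2·(3/2))·((3/2)+2·6)+(3/2)²·(6-(3/2))²)/(120·6·5000) = -3159/1600000 rad
Load 3 — uniform load w=4 kN/m over full span:
  θ_3 = -wx(L-x)(L-2x)/(12EI) = -4·(3/2)·(6-(3/2))·(6-2·(3/2))/(12·5000) = -27/20000 rad
Superposition: θ = Σ θ_i = -5769/1600000 rad ≈ -0.003606 rad

θ(3/2) = -5769/1600000 rad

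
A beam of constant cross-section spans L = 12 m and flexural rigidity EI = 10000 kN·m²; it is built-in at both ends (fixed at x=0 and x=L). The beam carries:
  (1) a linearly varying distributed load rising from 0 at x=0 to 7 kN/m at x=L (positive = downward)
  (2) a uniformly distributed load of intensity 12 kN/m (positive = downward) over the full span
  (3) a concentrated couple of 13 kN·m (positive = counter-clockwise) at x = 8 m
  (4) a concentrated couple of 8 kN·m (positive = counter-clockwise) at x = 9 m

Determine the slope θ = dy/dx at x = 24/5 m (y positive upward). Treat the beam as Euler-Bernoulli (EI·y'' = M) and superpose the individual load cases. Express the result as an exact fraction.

θ(24/5) = -18671/1562500 rad

Load 1 — triangular load w₀=7 kN/m (0→w₀ over full span):
  θ_1 = -w₀(2x(L-x)(L-2x)(x+2L)+x²(L-x)²)/(120LEI) = -7·(2·(24/5)·(12-(24/5))·(12-2·(24/5))·((24/5)+2·12)+(24/5)²·(12-(24/5))²)/(120·12·10000) = -1134/390625 rad
Load 2 — uniform load w=12 kN/m over full span:
  θ_2 = -wx(L-x)(L-2x)/(12EI) = -12·(24/5)·(12-(24/5))·(12-2·(24/5))/(12·10000) = -648/78125 rad
Load 3 — applied couple M₀=13 kN·m at a=8 m (b=L-a=4):
  θ_3 = (R_Ax²/2 - M_Ax)/EI  [x≤a] with R_A=13/9, M_A=13/3 = ((13/9)·(24/5)²/2 - (13/3)·(24/5))/10000 = -13/31250 rad
Load 4 — applied couple M₀=8 kN·m at a=9 m (b=L-a=3):
  θ_4 = (R_Ax²/2 - M_Ax)/EI  [x≤a] with R_A=3/4, M_A=5/2 = ((3/4)·(24/5)²/2 - (5/2)·(24/5))/10000 = -21/62500 rad
Superposition: θ = Σ θ_i = -18671/1562500 rad ≈ -0.011949 rad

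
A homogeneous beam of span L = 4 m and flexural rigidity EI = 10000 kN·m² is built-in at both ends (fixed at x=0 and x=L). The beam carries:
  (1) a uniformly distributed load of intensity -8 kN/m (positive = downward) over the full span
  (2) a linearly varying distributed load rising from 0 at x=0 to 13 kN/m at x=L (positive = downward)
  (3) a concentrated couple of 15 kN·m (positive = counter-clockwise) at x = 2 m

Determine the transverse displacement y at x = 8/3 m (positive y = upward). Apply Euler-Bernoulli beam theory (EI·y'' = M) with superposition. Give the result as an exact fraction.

Load 1 — uniform load w=-8 kN/m over full span:
  y_1 = -wx²(L-x)²/(24EI) = -(-8)·(8/3)²·(4-(8/3))²/(24·10000) = 64/151875 m
Load 2 — triangular load w₀=13 kN/m (0→w₀ over full span):
  y_2 = -w₀x²(L-x)²(x+2L)/(120LEI) = -13·(8/3)²·(4-(8/3))²·((8/3)+2·4)/(120·4·10000) = -832/2278125 m
Load 3 — applied couple M₀=15 kN·m at a=2 m (b=L-a=2):
  y_3 = (R_Ax³/6 - M_Ax²/2 - M₀(x-a)²/2)/EI  [x>a] with R_A=45/8, M_A=15/4 = ((45/8)·(8/3)³/6 - (15/4)·(8/3)²/2 - 15·((8/3)-2)²/2)/10000 = 1/9000 m
Superposition: y = Σ y_i = 3049/18225000 m ≈ 0.000167 m

y(8/3) = 3049/18225000 m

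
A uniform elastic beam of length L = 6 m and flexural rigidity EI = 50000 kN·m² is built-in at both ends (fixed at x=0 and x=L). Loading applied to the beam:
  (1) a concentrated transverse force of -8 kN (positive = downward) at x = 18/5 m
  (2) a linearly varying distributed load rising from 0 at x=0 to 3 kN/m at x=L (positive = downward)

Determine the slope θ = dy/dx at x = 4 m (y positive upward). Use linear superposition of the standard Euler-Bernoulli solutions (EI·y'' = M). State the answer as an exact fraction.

θ(4) = -149/4687500 rad

Load 1 — point force P=-8 kN at a=18/5 m (b=L-a=12/5):
  θ_1 = Pa²(L-x)(2bL-(3b+a)(L-x))/(2L³EI)  [x>a] = (-8)·(18/5)²·(6-4)·(2·(12/5)·6-(3·(12/5)+(18/5))·(6-4))/(2·6³·50000) = -27/390625 rad
Load 2 — triangular load w₀=3 kN/m (0→w₀ over full span):
  θ_2 = -w₀(2x(L-x)(L-2x)(x+2L)+x²(L-x)²)/(120LEI) = -3·(2·4·(6-4)·(6-2·4)·(4+2·6)+4²·(6-4)²)/(120·6·50000) = 7/187500 rad
Superposition: θ = Σ θ_i = -149/4687500 rad ≈ -0.000032 rad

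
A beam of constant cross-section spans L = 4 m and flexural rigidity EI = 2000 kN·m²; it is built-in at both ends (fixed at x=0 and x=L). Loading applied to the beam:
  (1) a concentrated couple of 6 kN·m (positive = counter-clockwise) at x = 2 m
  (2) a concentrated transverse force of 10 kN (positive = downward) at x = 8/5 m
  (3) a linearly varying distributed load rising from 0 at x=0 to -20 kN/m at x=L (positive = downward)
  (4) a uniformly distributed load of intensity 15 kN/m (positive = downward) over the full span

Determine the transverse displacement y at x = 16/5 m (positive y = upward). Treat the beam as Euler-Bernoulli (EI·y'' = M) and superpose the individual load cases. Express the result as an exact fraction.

Load 1 — applied couple M₀=6 kN·m at a=2 m (b=L-a=2):
  y_1 = (R_Ax³/6 - M_Ax²/2 - M₀(x-a)²/2)/EI  [x>a] with R_A=9/4, M_A=3/2 = ((9/4)·(16/5)³/6 - (3/2)·(16/5)²/2 - 6·((16/5)-2)²/2)/2000 = 9/62500 m
Load 2 — point force P=10 kN at a=8/5 m (b=L-a=12/5):
  y_2 = -Pa²(L-x)²(3bL-(3b+a)(L-x))/(6L³EI)  [x>a] = -10·(8/5)²·(4-(16/5))²·(3·(12/5)·4-(3·(12/5)+(8/5))·(4-(16/5)))/(6·4³·2000) = -544/1171875 m
Load 3 — triangular load w₀=-20 kN/m (0→w₀ over full span):
  y_3 = -w₀x²(L-x)²(x+2L)/(120LEI) = -(-20)·(16/5)²·(4-(16/5))²·((16/5)+2·4)/(120·4·2000) = 1792/1171875 m
Load 4 — uniform load w=15 kN/m over full span:
  y_4 = -wx²(L-x)²/(24EI) = -15·(16/5)²·(4-(16/5))²/(24·2000) = -32/15625 m
Superposition: y = Σ y_i = -1311/1562500 m ≈ -0.000839 m

y(16/5) = -1311/1562500 m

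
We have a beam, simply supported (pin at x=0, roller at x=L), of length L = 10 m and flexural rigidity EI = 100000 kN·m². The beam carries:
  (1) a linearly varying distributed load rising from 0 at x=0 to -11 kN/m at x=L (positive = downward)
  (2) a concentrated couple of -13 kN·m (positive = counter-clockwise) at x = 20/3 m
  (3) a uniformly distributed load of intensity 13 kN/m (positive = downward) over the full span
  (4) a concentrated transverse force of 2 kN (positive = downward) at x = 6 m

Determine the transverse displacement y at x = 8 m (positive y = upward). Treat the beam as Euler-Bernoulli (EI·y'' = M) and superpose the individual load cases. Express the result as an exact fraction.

y(8) = -7961/1406250 m

Load 1 — triangular load w₀=-11 kN/m (0→w₀ over full span):
  y_1 = -w₀x(7L⁴-10L²x²+3x⁴)/(360LEI) = -(-11)·8·(7·10⁴-10·10²·8²+3·8⁴)/(360·10·100000) = 1397/312500 m
Load 2 — applied couple M₀=-13 kN·m at a=20/3 m (b=L-a=10/3):
  y_2 = (M₀x³/(6L)-M₀(x-a)²/2+C₁x)/EI  [x>a] with C₁=M₀(3b²-L²)/(6L)=130/9 = ((-13)·8³/(6·10)-(-13)·(8-(20/3))²/2+(130/9)·8)/100000 = 91/562500 m
Load 3 — uniform load w=13 kN/m over full span:
  y_3 = -wx(L³-2Lx²+x³)/(24EI) = -13·8·(10³-2·10·8²+8³)/(24·100000) = -377/37500 m
Load 4 — point force P=2 kN at a=6 m (b=L-a=4):
  y_4 = -Pa(L-x)(2Lx-a²-x²)/(6LEI)  [x>a] = -2·6·(10-8)·(2·10·8-6²-8²)/(6·10·100000) = -3/12500 m
Superposition: y = Σ y_i = -7961/1406250 m ≈ -0.005661 m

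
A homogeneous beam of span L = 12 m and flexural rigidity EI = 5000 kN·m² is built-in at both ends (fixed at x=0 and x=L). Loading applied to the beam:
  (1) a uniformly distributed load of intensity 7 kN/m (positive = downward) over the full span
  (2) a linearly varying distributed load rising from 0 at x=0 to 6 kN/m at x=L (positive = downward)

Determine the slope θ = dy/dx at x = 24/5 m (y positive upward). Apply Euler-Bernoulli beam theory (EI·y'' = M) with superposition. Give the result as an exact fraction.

θ(24/5) = -5724/390625 rad

Load 1 — uniform load w=7 kN/m over full span:
  θ_1 = -wx(L-x)(L-2x)/(12EI) = -7·(24/5)·(12-(24/5))·(12-2·(24/5))/(12·5000) = -756/78125 rad
Load 2 — triangular load w₀=6 kN/m (0→w₀ over full span):
  θ_2 = -w₀(2x(L-x)(L-2x)(x+2L)+x²(L-x)²)/(120LEI) = -6·(2·(24/5)·(12-(24/5))·(12-2·(24/5))·((24/5)+2·12)+(24/5)²·(12-(24/5))²)/(120·12·5000) = -1944/390625 rad
Superposition: θ = Σ θ_i = -5724/390625 rad ≈ -0.014653 rad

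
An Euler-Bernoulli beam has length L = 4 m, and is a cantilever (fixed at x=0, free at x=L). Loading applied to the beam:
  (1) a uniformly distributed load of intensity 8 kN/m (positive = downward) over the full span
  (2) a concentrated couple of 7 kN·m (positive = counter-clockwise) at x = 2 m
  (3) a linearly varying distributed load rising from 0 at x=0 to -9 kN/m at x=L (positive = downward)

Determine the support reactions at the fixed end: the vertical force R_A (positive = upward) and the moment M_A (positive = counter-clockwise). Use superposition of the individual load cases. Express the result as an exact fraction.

Load 1 — uniform load w=8 kN/m over full span:
  R_A = wL = 8·4 = 32 kN
  M_A = wL²/2 = 8·4²/2 = 64 kN·m
Load 2 — applied couple M₀=7 kN·m at a=2 m (b=L-a=2):
  R_A = 0 kN
  M_A = -M₀ = -7 kN·m
Load 3 — triangular load w₀=-9 kN/m (0→w₀ over full span):
  R_A = w₀L/2 = (-9)·4/2 = -18 kN
  M_A = w₀L²/3 = (-9)·4²/3 = -48 kN·m
Superposition: R_A = 14 kN, M_A = 9 kN·m

R_A = 14 kN, M_A = 9 kN·m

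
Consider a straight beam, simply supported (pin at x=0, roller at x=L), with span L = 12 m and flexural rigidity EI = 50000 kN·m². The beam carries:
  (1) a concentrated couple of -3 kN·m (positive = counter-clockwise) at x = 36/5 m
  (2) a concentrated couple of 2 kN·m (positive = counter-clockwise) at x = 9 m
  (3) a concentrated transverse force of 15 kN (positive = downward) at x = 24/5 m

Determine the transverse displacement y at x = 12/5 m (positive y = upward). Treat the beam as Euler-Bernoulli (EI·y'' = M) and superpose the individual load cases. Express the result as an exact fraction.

y(12/5) = -38943/6250000 m

Load 1 — applied couple M₀=-3 kN·m at a=36/5 m (b=L-a=24/5):
  y_1 = (M₀x³/(6L)+C₁x)/EI  [x≤a] with C₁=M₀(3b²-L²)/(6L)=78/25 = ((-3)·(12/5)³/(6·12)+(78/25)·(12/5))/50000 = 54/390625 m
Load 2 — applied couple M₀=2 kN·m at a=9 m (b=L-a=3):
  y_2 = (M₀x³/(6L)+C₁x)/EI  [x≤a] with C₁=M₀(3b²-L²)/(6L)=-13/4 = (2·(12/5)³/(6·12)+(-13/4)·(12/5))/50000 = -927/6250000 m
Load 3 — point force P=15 kN at a=24/5 m (b=L-a=36/5):
  y_3 = -Pbx(L²-b²-x²)/(6LEI)  [x≤a] = -15·(36/5)·(12/5)·(12²-(36/5)²-(12/5)²)/(6·12·50000) = -486/78125 m
Superposition: y = Σ y_i = -38943/6250000 m ≈ -0.006231 m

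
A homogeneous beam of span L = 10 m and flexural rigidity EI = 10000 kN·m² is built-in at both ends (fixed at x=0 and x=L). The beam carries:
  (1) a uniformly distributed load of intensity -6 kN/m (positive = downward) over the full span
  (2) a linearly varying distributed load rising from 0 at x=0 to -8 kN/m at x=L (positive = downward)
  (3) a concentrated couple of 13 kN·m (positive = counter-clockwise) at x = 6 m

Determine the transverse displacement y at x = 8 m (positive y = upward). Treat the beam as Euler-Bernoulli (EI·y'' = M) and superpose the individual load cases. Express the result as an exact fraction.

Load 1 — uniform load w=-6 kN/m over full span:
  y_1 = -wx²(L-x)²/(24EI) = -(-6)·8²·(10-8)²/(24·10000) = 4/625 m
Load 2 — triangular load w₀=-8 kN/m (0→w₀ over full span):
  y_2 = -w₀x²(L-x)²(x+2L)/(120LEI) = -(-8)·8²·(10-8)²·(8+2·10)/(120·10·10000) = 224/46875 m
Load 3 — applied couple M₀=13 kN·m at a=6 m (b=L-a=4):
  y_3 = (R_Ax³/6 - M_Ax²/2 - M₀(x-a)²/2)/EI  [x>a] with R_A=234/125, M_A=104/25 = ((234/125)·8³/6 - (104/25)·8²/2 - 13·(8-6)²/2)/10000 = 39/625000 m
Superposition: y = Σ y_i = 21077/1875000 m ≈ 0.011241 m

y(8) = 21077/1875000 m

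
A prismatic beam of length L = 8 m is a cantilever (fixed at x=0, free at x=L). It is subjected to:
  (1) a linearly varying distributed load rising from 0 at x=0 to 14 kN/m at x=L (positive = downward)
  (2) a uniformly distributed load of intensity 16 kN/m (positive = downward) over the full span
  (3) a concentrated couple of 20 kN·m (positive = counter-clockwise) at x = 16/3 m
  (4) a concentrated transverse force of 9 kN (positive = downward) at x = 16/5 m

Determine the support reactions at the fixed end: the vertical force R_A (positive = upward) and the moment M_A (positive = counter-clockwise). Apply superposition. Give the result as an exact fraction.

Load 1 — triangular load w₀=14 kN/m (0→w₀ over full span):
  R_A = w₀L/2 = 14·8/2 = 56 kN
  M_A = w₀L²/3 = 14·8²/3 = 896/3 kN·m
Load 2 — uniform load w=16 kN/m over full span:
  R_A = wL = 16·8 = 128 kN
  M_A = wL²/2 = 16·8²/2 = 512 kN·m
Load 3 — applied couple M₀=20 kN·m at a=16/3 m (b=L-a=8/3):
  R_A = 0 kN
  M_A = -M₀ = -20 kN·m
Load 4 — point force P=9 kN at a=16/5 m (b=L-a=24/5):
  R_A = P = 9 kN
  M_A = Pa = 9·(16/5) = 144/5 kN·m
Superposition: R_A = 193 kN, M_A = 12292/15 kN·m

R_A = 193 kN, M_A = 12292/15 kN·m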